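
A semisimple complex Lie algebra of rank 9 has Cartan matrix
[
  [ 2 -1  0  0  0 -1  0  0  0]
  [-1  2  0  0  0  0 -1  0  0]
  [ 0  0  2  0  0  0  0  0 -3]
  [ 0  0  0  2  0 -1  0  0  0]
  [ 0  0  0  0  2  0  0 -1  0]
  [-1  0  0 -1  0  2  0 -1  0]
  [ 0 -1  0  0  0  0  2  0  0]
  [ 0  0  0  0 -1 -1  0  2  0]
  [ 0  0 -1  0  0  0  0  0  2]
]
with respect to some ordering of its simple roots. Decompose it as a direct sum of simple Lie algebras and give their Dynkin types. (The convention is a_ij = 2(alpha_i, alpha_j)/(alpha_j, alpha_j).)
The diagram associated to this matrix has two connected components: the simple roots {alpha_1, alpha_2, alpha_4, alpha_5, alpha_6, alpha_7, alpha_8} form a chain of 6 nodes with one extra node attached to the third node from one end (E_7), and {alpha_3, alpha_9} form two nodes joined by a triple edge (G_2). A semisimple Lie algebra decomposes uniquely as the direct sum of simple ideals, one per connected component of its Dynkin diagram, so g ≅ E_7 ⊕ G_2 (dimension 133 + 14 = 147).

E_7 ⊕ G_2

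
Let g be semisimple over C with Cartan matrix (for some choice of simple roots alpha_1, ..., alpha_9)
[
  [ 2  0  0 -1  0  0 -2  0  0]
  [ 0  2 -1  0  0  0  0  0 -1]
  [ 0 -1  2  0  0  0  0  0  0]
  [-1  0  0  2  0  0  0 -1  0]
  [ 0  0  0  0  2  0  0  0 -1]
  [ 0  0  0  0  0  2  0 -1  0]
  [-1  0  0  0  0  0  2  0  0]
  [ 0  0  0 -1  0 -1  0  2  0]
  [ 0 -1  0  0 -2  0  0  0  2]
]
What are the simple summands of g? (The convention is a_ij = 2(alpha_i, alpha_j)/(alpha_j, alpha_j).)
The diagram associated to this matrix has two connected components: the simple roots {alpha_2, alpha_3, alpha_5, alpha_9} form a chain of 4 nodes with a double edge at one end; the terminal node there is the unique short simple root (B_4), and {alpha_1, alpha_4, alpha_6, alpha_7, alpha_8} form a chain of 5 nodes with a double edge at one end; the terminal node there is the unique short simple root (B_5). A semisimple Lie algebra decomposes uniquely as the direct sum of simple ideals, one per connected component of its Dynkin diagram, so g ≅ B_4 ⊕ B_5 (dimension 36 + 55 = 91).

B4 ⊕ B5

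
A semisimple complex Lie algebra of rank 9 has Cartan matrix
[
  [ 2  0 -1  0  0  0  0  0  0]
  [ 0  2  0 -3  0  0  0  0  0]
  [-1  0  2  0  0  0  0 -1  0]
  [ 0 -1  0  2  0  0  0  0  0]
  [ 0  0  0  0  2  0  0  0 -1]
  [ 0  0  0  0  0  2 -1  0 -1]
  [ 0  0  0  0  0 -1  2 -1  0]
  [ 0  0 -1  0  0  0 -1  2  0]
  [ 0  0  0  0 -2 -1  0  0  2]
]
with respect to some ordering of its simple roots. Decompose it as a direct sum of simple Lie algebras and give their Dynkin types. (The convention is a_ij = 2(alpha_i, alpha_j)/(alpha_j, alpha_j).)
B7 + G2

The diagram associated to this matrix has two connected components: the simple roots {alpha_1, alpha_3, alpha_5, alpha_6, alpha_7, alpha_8, alpha_9} form a chain of 7 nodes with a double edge at one end; the terminal node there is the unique short simple root (B_7), and {alpha_2, alpha_4} form two nodes joined by a triple edge (G_2). A semisimple Lie algebra decomposes uniquely as the direct sum of simple ideals, one per connected component of its Dynkin diagram, so g ≅ B_7 ⊕ G_2 (dimension 105 + 14 = 119).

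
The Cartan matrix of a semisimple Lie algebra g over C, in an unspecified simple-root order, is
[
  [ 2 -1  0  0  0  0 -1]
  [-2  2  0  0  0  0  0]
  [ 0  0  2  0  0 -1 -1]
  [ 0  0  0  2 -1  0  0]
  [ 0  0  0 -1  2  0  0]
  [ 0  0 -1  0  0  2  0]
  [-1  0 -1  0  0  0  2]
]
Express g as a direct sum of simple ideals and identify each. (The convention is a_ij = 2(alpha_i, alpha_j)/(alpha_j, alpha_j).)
The diagram associated to this matrix has two connected components: the simple roots {alpha_4, alpha_5} form a chain of 2 nodes with single edges (A_2), and {alpha_1, alpha_2, alpha_3, alpha_6, alpha_7} form a chain of 5 nodes with a double edge at one end; the terminal node there is the unique long simple root (C_5). A semisimple Lie algebra decomposes uniquely as the direct sum of simple ideals, one per connected component of its Dynkin diagram, so g ≅ A_2 ⊕ C_5 (dimension 8 + 55 = 63).

A_2 ⊕ C_5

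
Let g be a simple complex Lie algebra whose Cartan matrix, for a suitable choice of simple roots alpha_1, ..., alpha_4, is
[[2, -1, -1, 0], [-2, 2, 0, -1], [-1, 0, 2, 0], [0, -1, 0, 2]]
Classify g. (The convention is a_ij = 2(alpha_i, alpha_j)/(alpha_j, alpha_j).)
The matrix has rank 4 with 2's on the diagonal. Reading the off-diagonal entries as Dynkin edges (a single edge where a_ij = a_ji = -1; a double or triple edge where a_ij * a_ji = 2 or 3), the diagram is a chain of 4 nodes with a double edge between the middle two (F_4). One simple-root ordering that puts it in standard form is (alpha_4, alpha_2, alpha_1, alpha_3). So the algebra is type F_4.

F4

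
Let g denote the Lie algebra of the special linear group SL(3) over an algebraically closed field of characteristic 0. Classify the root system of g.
This is sl(3), which has dimension 3^2 - 1 = 8 and rank 3 - 1 = 2 (a Cartan subalgebra is the diagonal traceless matrices). In the classification of classical Lie algebras, the special linear algebra sl(n+1) has type A_n; here n = 2, so the Dynkin diagram is a chain of 2 nodes with single edges (A_2). Hence the type is A_2.

A_2 (sl(3))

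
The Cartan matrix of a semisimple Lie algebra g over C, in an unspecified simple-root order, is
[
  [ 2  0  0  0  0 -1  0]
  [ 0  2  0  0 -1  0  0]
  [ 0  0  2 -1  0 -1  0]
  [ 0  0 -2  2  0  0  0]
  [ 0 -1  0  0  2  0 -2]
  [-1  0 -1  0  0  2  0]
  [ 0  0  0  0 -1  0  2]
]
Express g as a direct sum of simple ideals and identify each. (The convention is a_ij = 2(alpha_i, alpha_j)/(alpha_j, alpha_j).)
The diagram associated to this matrix has two connected components: the simple roots {alpha_2, alpha_5, alpha_7} form a chain of 3 nodes with a double edge at one end; the terminal node there is the unique short simple root (B_3), and {alpha_1, alpha_3, alpha_4, alpha_6} form a chain of 4 nodes with a double edge at one end; the terminal node there is the unique long simple root (C_4). A semisimple Lie algebra decomposes uniquely as the direct sum of simple ideals, one per connected component of its Dynkin diagram, so g ≅ B_3 ⊕ C_4 (dimension 21 + 36 = 57).

B3 + C4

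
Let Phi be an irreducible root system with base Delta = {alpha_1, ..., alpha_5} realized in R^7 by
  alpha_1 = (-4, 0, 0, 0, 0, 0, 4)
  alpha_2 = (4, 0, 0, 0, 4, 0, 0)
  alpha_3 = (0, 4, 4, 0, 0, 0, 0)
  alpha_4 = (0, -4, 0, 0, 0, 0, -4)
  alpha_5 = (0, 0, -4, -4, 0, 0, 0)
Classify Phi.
Compute the Cartan integers a_ij = 2(alpha_i, alpha_j)/(alpha_j, alpha_j); the resulting 5x5 Cartan matrix is
[[2, -1, 0, -1, 0], [-1, 2, 0, 0, 0], [0, 0, 2, -1, -1], [-1, 0, -1, 2, 0], [0, 0, -1, 0, 2]].
All simple roots have the same length, so the diagram is simply laced. The associated Dynkin diagram is a chain of 5 nodes with single edges (A_5), so the type is A_5 (the algebra sl(6)).

A_5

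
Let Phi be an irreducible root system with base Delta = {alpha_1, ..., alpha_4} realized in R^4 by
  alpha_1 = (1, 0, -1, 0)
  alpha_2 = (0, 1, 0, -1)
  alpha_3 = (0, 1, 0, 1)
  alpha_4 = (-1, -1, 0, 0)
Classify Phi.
Compute the Cartan integers a_ij = 2(alpha_i, alpha_j)/(alpha_j, alpha_j); the resulting 4x4 Cartan matrix is
[[2, 0, 0, -1], [0, 2, 0, -1], [0, 0, 2, -1], [-1, -1, -1, 2]].
All simple roots have the same length, so the diagram is simply laced. The associated Dynkin diagram is a chain of 2 nodes with a fork of two nodes at one end (D_4), so the type is D_4 (the algebra so(8)).

type D_4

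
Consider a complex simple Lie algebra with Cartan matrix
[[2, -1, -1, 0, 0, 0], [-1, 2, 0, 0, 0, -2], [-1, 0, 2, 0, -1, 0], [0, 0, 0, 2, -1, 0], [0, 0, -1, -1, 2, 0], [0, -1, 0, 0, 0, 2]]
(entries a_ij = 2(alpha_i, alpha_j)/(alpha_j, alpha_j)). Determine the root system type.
B6

The matrix has rank 6 with 2's on the diagonal. Reading the off-diagonal entries as Dynkin edges (a single edge where a_ij = a_ji = -1; a double or triple edge where a_ij * a_ji = 2 or 3), the diagram is a chain of 6 nodes with a double edge at one end; the terminal node there is the unique short simple root (B_6). One simple-root ordering that puts it in standard form is (alpha_4, alpha_5, alpha_3, alpha_1, alpha_2, alpha_6). So the algebra is type B_6, i.e. so(13).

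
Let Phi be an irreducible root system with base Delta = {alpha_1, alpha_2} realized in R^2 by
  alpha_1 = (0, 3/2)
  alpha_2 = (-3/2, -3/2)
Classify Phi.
Compute the Cartan integers a_ij = 2(alpha_i, alpha_j)/(alpha_j, alpha_j); the resulting 2x2 Cartan matrix is
[[2, -1], [-2, 2]].
The roots have two lengths (squared-length ratio 2:1); the short ones are alpha_{1}. The associated Dynkin diagram is a chain of 2 nodes with a double edge at one end; the terminal node there is the unique short simple root (B_2), so the type is B_2 (the algebra so(5)).

type B_2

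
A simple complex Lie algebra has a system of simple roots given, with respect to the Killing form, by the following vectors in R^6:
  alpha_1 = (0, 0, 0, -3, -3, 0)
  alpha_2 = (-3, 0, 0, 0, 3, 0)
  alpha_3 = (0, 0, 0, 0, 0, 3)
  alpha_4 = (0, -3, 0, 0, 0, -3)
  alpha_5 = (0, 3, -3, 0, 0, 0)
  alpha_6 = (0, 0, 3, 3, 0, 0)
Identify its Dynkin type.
Compute the Cartan integers a_ij = 2(alpha_i, alpha_j)/(alpha_j, alpha_j); the resulting 6x6 Cartan matrix is
[[2, -1, 0, 0, 0, -1], [-1, 2, 0, 0, 0, 0], [0, 0, 2, -1, 0, 0], [0, 0, -2, 2, -1, 0], [0, 0, 0, -1, 2, -1], [-1, 0, 0, 0, -1, 2]].
The roots have two lengths (squared-length ratio 2:1); the short ones are alpha_{3}. The associated Dynkin diagram is a chain of 6 nodes with a double edge at one end; the terminal node there is the unique short simple root (B_6), so the type is B_6 (the algebra so(13)).

B_6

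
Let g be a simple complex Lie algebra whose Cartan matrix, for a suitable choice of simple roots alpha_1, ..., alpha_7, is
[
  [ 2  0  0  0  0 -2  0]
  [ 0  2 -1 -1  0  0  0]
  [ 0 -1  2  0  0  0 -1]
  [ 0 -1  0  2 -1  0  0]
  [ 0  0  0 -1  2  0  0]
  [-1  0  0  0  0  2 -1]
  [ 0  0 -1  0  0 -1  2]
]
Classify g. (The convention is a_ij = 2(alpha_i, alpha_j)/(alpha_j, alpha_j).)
The matrix has rank 7 with 2's on the diagonal. Reading the off-diagonal entries as Dynkin edges (a single edge where a_ij = a_ji = -1; a double or triple edge where a_ij * a_ji = 2 or 3), the diagram is a chain of 7 nodes with a double edge at one end; the terminal node there is the unique long simple root (C_7). One simple-root ordering that puts it in standard form is (alpha_5, alpha_4, alpha_2, alpha_3, alpha_7, alpha_6, alpha_1). So the algebra is type C_7, i.e. sp(14).

C_7 (sp(14))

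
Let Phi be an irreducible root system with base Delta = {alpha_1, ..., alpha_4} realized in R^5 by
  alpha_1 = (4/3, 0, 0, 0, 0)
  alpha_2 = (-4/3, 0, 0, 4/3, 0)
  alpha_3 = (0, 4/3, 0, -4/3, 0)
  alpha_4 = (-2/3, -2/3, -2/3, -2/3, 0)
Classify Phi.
Compute the Cartan integers a_ij = 2(alpha_i, alpha_j)/(alpha_j, alpha_j); the resulting 4x4 Cartan matrix is
[[2, -1, 0, -1], [-2, 2, -1, 0], [0, -1, 2, 0], [-1, 0, 0, 2]].
The roots have two lengths (squared-length ratio 2:1); the short ones are alpha_{1,4}. The associated Dynkin diagram is a chain of 4 nodes with a double edge between the middle two (F_4), so the type is F_4.

F_4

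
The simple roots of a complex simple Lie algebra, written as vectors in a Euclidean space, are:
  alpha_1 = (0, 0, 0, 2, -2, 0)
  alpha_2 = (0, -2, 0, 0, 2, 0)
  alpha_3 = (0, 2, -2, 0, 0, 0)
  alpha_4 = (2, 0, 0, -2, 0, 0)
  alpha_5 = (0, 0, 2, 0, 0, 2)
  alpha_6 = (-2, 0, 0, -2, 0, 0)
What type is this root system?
Compute the Cartan integers a_ij = 2(alpha_i, alpha_j)/(alpha_j, alpha_j); the resulting 6x6 Cartan matrix is
[[2, -1, 0, -1, 0, -1], [-1, 2, -1, 0, 0, 0], [0, -1, 2, 0, -1, 0], [-1, 0, 0, 2, 0, 0], [0, 0, -1, 0, 2, 0], [-1, 0, 0, 0, 0, 2]].
All simple roots have the same length, so the diagram is simply laced. The associated Dynkin diagram is a chain of 4 nodes with a fork of two nodes at one end (D_6), so the type is D_6 (the algebra so(12)).

D_6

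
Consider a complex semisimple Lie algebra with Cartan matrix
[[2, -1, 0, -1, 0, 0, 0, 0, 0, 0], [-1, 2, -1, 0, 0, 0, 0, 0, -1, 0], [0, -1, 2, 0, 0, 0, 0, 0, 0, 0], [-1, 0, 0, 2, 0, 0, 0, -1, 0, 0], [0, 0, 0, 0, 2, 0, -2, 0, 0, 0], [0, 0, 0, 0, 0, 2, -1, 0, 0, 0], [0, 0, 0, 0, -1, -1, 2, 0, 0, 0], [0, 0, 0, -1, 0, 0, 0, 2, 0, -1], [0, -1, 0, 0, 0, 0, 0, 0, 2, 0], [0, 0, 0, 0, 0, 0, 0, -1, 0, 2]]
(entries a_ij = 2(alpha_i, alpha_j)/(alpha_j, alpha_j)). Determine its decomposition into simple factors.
The diagram associated to this matrix has two connected components: the simple roots {alpha_5, alpha_6, alpha_7} form a chain of 3 nodes with a double edge at one end; the terminal node there is the unique long simple root (C_3), and {alpha_1, alpha_2, alpha_3, alpha_4, alpha_8, alpha_9, alpha_10} form a chain of 5 nodes with a fork of two nodes at one end (D_7). A semisimple Lie algebra decomposes uniquely as the direct sum of simple ideals, one per connected component of its Dynkin diagram, so g ≅ C_3 ⊕ D_7 (dimension 21 + 91 = 112).

C3 + D7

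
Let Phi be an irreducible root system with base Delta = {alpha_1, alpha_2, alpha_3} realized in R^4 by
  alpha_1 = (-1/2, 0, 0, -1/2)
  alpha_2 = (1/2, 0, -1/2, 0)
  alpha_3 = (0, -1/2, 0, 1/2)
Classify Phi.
A_3

Compute the Cartan integers a_ij = 2(alpha_i, alpha_j)/(alpha_j, alpha_j); the resulting 3x3 Cartan matrix is
[[2, -1, -1], [-1, 2, 0], [-1, 0, 2]].
All simple roots have the same length, so the diagram is simply laced. The associated Dynkin diagram is a chain of 3 nodes with single edges (A_3), so the type is A_3 (the algebra sl(4)).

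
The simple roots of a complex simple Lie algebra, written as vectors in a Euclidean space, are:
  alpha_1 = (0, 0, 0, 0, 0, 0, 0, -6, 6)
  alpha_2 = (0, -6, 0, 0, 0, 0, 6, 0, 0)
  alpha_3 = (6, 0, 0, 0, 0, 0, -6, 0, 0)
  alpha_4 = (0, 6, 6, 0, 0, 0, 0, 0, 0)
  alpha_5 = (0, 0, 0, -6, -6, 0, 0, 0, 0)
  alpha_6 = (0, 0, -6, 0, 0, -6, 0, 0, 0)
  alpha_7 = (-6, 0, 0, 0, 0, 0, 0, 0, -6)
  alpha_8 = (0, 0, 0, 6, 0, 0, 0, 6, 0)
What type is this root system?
A_8 (sl(9))

Compute the Cartan integers a_ij = 2(alpha_i, alpha_j)/(alpha_j, alpha_j); the resulting 8x8 Cartan matrix is
[[2, 0, 0, 0, 0, 0, -1, -1], [0, 2, -1, -1, 0, 0, 0, 0], [0, -1, 2, 0, 0, 0, -1, 0], [0, -1, 0, 2, 0, -1, 0, 0], [0, 0, 0, 0, 2, 0, 0, -1], [0, 0, 0, -1, 0, 2, 0, 0], [-1, 0, -1, 0, 0, 0, 2, 0], [-1, 0, 0, 0, -1, 0, 0, 2]].
All simple roots have the same length, so the diagram is simply laced. The associated Dynkin diagram is a chain of 8 nodes with single edges (A_8), so the type is A_8 (the algebra sl(9)).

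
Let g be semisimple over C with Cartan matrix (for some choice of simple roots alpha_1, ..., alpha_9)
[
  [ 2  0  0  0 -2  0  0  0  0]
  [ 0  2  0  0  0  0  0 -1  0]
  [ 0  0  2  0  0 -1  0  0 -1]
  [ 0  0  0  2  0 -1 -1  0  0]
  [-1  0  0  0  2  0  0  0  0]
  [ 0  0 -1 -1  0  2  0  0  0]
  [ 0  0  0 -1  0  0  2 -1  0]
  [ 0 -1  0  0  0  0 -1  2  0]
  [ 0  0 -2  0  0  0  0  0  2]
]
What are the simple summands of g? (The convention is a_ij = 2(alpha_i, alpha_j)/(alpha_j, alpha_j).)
The diagram associated to this matrix has two connected components: the simple roots {alpha_1, alpha_5} form a chain of 2 nodes with a double edge at one end; the terminal node there is the unique short simple root (B_2), and {alpha_2, alpha_3, alpha_4, alpha_6, alpha_7, alpha_8, alpha_9} form a chain of 7 nodes with a double edge at one end; the terminal node there is the unique long simple root (C_7). A semisimple Lie algebra decomposes uniquely as the direct sum of simple ideals, one per connected component of its Dynkin diagram, so g ≅ B_2 ⊕ C_7 (dimension 10 + 105 = 115).

B_2 ⊕ C_7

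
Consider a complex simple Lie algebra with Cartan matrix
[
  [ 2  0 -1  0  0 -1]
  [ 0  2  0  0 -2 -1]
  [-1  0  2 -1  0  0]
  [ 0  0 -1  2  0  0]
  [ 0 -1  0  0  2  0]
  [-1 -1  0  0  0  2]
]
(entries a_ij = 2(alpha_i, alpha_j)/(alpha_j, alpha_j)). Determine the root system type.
B_6 (so(13))

The matrix has rank 6 with 2's on the diagonal. Reading the off-diagonal entries as Dynkin edges (a single edge where a_ij = a_ji = -1; a double or triple edge where a_ij * a_ji = 2 or 3), the diagram is a chain of 6 nodes with a double edge at one end; the terminal node there is the unique short simple root (B_6). One simple-root ordering that puts it in standard form is (alpha_4, alpha_3, alpha_1, alpha_6, alpha_2, alpha_5). So the algebra is type B_6, i.e. so(13).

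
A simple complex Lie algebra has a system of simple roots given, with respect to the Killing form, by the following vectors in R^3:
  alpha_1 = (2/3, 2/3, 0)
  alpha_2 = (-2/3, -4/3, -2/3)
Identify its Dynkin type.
G_2

Compute the Cartan integers a_ij = 2(alpha_i, alpha_j)/(alpha_j, alpha_j); the resulting 2x2 Cartan matrix is
[[2, -1], [-3, 2]].
The roots have two lengths (squared-length ratio 3:1); the short ones are alpha_{1}. The associated Dynkin diagram is two nodes joined by a triple edge (G_2), so the type is G_2.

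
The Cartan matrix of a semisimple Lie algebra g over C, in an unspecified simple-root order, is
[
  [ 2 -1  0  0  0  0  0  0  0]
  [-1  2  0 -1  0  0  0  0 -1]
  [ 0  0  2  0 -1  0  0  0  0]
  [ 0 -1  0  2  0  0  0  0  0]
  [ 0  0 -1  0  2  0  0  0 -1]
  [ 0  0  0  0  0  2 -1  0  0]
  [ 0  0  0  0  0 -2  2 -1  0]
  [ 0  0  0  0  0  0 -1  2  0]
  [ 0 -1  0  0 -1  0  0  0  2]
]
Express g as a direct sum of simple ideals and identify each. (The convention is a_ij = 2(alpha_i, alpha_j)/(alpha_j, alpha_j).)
type B_3 ⊕ type D_6

The diagram associated to this matrix has two connected components: the simple roots {alpha_6, alpha_7, alpha_8} form a chain of 3 nodes with a double edge at one end; the terminal node there is the unique short simple root (B_3), and {alpha_1, alpha_2, alpha_3, alpha_4, alpha_5, alpha_9} form a chain of 4 nodes with a fork of two nodes at one end (D_6). A semisimple Lie algebra decomposes uniquely as the direct sum of simple ideals, one per connected component of its Dynkin diagram, so g ≅ B_3 ⊕ D_6 (dimension 21 + 66 = 87).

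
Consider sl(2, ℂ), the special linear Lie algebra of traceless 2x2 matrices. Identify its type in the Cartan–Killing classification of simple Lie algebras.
This is sl(2), which has dimension 2^2 - 1 = 3 and rank 2 - 1 = 1 (a Cartan subalgebra is the diagonal traceless matrices). In the classification of classical Lie algebras, the special linear algebra sl(n+1) has type A_n; here n = 1, so the Dynkin diagram is a chain of 1 nodes with single edges (A_1). Hence the type is A_1.

A1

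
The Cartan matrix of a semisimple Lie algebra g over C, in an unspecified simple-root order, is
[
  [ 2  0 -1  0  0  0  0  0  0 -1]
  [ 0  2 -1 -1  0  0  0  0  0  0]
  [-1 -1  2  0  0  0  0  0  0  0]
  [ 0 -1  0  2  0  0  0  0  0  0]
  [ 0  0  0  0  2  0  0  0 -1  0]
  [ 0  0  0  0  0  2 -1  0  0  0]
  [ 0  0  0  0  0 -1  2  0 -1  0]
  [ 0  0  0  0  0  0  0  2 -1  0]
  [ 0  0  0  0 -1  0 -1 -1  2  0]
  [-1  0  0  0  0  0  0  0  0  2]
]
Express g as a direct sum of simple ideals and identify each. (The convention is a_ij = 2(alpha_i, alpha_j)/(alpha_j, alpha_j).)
A_5 + D_5

The diagram associated to this matrix has two connected components: the simple roots {alpha_1, alpha_2, alpha_3, alpha_4, alpha_10} form a chain of 5 nodes with single edges (A_5), and {alpha_5, alpha_6, alpha_7, alpha_8, alpha_9} form a chain of 3 nodes with a fork of two nodes at one end (D_5). A semisimple Lie algebra decomposes uniquely as the direct sum of simple ideals, one per connected component of its Dynkin diagram, so g ≅ A_5 ⊕ D_5 (dimension 35 + 45 = 80).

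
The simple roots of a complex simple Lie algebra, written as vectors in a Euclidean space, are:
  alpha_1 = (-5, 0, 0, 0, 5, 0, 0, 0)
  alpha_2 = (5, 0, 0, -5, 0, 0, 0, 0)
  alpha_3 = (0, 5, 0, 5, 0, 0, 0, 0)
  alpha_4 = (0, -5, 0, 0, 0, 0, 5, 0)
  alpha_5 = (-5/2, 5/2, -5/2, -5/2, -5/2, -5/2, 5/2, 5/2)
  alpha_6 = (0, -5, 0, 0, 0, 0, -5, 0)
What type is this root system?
Compute the Cartan integers a_ij = 2(alpha_i, alpha_j)/(alpha_j, alpha_j); the resulting 6x6 Cartan matrix is
[[2, -1, 0, 0, 0, 0], [-1, 2, -1, 0, 0, 0], [0, -1, 2, -1, 0, -1], [0, 0, -1, 2, 0, 0], [0, 0, 0, 0, 2, -1], [0, 0, -1, 0, -1, 2]].
All simple roots have the same length, so the diagram is simply laced. The associated Dynkin diagram is a chain of 5 nodes with one extra node attached to the third node from one end (E_6), so the type is E_6.

E6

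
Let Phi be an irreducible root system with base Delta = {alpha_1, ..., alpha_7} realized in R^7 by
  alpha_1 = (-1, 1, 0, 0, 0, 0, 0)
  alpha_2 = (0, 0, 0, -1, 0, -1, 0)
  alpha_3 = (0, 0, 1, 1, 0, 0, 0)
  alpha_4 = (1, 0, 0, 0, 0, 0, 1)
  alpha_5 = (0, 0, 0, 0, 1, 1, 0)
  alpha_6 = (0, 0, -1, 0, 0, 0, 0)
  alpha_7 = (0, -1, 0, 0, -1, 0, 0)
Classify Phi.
type B_7

Compute the Cartan integers a_ij = 2(alpha_i, alpha_j)/(alpha_j, alpha_j); the resulting 7x7 Cartan matrix is
[[2, 0, 0, -1, 0, 0, -1], [0, 2, -1, 0, -1, 0, 0], [0, -1, 2, 0, 0, -2, 0], [-1, 0, 0, 2, 0, 0, 0], [0, -1, 0, 0, 2, 0, -1], [0, 0, -1, 0, 0, 2, 0], [-1, 0, 0, 0, -1, 0, 2]].
The roots have two lengths (squared-length ratio 2:1); the short ones are alpha_{6}. The associated Dynkin diagram is a chain of 7 nodes with a double edge at one end; the terminal node there is the unique short simple root (B_7), so the type is B_7 (the algebra so(15)).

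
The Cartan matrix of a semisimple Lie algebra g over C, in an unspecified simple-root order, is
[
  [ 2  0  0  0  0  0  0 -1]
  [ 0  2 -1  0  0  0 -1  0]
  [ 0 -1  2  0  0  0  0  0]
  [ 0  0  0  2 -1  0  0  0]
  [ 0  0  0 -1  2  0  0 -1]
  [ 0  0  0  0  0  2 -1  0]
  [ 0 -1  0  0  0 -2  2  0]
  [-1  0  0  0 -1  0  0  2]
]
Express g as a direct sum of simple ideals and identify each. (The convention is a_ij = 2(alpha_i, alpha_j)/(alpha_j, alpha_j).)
The diagram associated to this matrix has two connected components: the simple roots {alpha_1, alpha_4, alpha_5, alpha_8} form a chain of 4 nodes with single edges (A_4), and {alpha_2, alpha_3, alpha_6, alpha_7} form a chain of 4 nodes with a double edge at one end; the terminal node there is the unique short simple root (B_4). A semisimple Lie algebra decomposes uniquely as the direct sum of simple ideals, one per connected component of its Dynkin diagram, so g ≅ A_4 ⊕ B_4 (dimension 24 + 36 = 60).

type A_4 ⊕ type B_4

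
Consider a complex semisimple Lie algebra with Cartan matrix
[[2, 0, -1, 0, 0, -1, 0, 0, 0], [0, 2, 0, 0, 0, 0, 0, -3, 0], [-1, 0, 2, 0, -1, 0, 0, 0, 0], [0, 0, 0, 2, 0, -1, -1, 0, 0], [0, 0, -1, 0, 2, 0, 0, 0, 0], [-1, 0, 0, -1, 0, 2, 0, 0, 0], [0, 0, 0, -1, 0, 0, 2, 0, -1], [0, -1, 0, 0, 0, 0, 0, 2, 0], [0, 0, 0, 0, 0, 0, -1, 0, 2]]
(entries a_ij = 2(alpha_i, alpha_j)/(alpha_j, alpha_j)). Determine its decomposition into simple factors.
type A_7 ⊕ type G_2

The diagram associated to this matrix has two connected components: the simple roots {alpha_1, alpha_3, alpha_4, alpha_5, alpha_6, alpha_7, alpha_9} form a chain of 7 nodes with single edges (A_7), and {alpha_2, alpha_8} form two nodes joined by a triple edge (G_2). A semisimple Lie algebra decomposes uniquely as the direct sum of simple ideals, one per connected component of its Dynkin diagram, so g ≅ A_7 ⊕ G_2 (dimension 63 + 14 = 77).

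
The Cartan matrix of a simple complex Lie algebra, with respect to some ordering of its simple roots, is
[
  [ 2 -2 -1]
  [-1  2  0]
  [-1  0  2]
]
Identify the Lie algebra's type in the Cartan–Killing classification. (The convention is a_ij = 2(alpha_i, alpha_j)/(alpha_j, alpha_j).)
type B_3

The matrix has rank 3 with 2's on the diagonal. Reading the off-diagonal entries as Dynkin edges (a single edge where a_ij = a_ji = -1; a double or triple edge where a_ij * a_ji = 2 or 3), the diagram is a chain of 3 nodes with a double edge at one end; the terminal node there is the unique short simple root (B_3). One simple-root ordering that puts it in standard form is (alpha_3, alpha_1, alpha_2). So the algebra is type B_3, i.e. so(7).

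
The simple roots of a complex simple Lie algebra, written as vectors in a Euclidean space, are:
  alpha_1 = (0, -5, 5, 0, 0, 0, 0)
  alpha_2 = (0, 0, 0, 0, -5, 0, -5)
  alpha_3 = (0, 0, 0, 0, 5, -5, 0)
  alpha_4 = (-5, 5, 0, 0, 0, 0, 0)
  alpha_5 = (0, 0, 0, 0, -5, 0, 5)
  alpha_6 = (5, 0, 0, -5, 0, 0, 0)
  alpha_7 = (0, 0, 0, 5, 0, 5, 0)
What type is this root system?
Compute the Cartan integers a_ij = 2(alpha_i, alpha_j)/(alpha_j, alpha_j); the resulting 7x7 Cartan matrix is
[[2, 0, 0, -1, 0, 0, 0], [0, 2, -1, 0, 0, 0, 0], [0, -1, 2, 0, -1, 0, -1], [-1, 0, 0, 2, 0, -1, 0], [0, 0, -1, 0, 2, 0, 0], [0, 0, 0, -1, 0, 2, -1], [0, 0, -1, 0, 0, -1, 2]].
All simple roots have the same length, so the diagram is simply laced. The associated Dynkin diagram is a chain of 5 nodes with a fork of two nodes at one end (D_7), so the type is D_7 (the algebra so(14)).

D_7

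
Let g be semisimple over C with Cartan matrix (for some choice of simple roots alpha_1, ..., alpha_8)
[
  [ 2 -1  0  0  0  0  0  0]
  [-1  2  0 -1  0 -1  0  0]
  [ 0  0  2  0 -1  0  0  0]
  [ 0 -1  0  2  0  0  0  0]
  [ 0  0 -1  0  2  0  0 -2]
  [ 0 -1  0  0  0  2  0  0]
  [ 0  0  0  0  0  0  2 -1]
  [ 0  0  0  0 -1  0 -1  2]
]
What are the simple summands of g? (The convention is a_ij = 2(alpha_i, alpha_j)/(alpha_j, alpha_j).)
D4 + F4

The diagram associated to this matrix has two connected components: the simple roots {alpha_1, alpha_2, alpha_4, alpha_6} form a chain of 2 nodes with a fork of two nodes at one end (D_4), and {alpha_3, alpha_5, alpha_7, alpha_8} form a chain of 4 nodes with a double edge between the middle two (F_4). A semisimple Lie algebra decomposes uniquely as the direct sum of simple ideals, one per connected component of its Dynkin diagram, so g ≅ D_4 ⊕ F_4 (dimension 28 + 52 = 80).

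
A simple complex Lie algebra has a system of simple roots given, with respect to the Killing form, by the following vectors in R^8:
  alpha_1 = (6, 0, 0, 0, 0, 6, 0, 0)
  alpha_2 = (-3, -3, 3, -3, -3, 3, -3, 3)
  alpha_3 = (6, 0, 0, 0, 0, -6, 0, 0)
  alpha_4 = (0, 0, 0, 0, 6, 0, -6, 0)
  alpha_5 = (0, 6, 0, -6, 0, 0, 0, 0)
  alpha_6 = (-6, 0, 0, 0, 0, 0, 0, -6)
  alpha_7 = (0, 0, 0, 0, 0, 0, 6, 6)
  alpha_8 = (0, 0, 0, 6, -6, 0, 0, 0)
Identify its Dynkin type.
Compute the Cartan integers a_ij = 2(alpha_i, alpha_j)/(alpha_j, alpha_j); the resulting 8x8 Cartan matrix is
[[2, 0, 0, 0, 0, -1, 0, 0], [0, 2, -1, 0, 0, 0, 0, 0], [0, -1, 2, 0, 0, -1, 0, 0], [0, 0, 0, 2, 0, 0, -1, -1], [0, 0, 0, 0, 2, 0, 0, -1], [-1, 0, -1, 0, 0, 2, -1, 0], [0, 0, 0, -1, 0, -1, 2, 0], [0, 0, 0, -1, -1, 0, 0, 2]].
All simple roots have the same length, so the diagram is simply laced. The associated Dynkin diagram is a chain of 7 nodes with one extra node attached to the third node from one end (E_8), so the type is E_8.

type E_8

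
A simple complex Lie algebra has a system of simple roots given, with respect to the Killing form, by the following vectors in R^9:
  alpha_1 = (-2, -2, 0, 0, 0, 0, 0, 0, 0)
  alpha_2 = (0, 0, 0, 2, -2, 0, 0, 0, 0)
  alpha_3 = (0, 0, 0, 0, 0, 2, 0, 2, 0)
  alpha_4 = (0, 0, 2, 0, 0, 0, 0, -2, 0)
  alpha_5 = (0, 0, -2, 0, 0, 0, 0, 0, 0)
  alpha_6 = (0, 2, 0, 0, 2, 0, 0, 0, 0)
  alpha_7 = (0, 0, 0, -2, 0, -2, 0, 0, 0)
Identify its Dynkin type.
type B_7

Compute the Cartan integers a_ij = 2(alpha_i, alpha_j)/(alpha_j, alpha_j); the resulting 7x7 Cartan matrix is
[[2, 0, 0, 0, 0, -1, 0], [0, 2, 0, 0, 0, -1, -1], [0, 0, 2, -1, 0, 0, -1], [0, 0, -1, 2, -2, 0, 0], [0, 0, 0, -1, 2, 0, 0], [-1, -1, 0, 0, 0, 2, 0], [0, -1, -1, 0, 0, 0, 2]].
The roots have two lengths (squared-length ratio 2:1); the short ones are alpha_{5}. The associated Dynkin diagram is a chain of 7 nodes with a double edge at one end; the terminal node there is the unique short simple root (B_7), so the type is B_7 (the algebra so(15)).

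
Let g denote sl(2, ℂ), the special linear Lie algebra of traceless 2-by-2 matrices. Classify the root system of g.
type A_1

This is sl(2), which has dimension 2^2 - 1 = 3 and rank 2 - 1 = 1 (a Cartan subalgebra is the diagonal traceless matrices). In the classification of classical Lie algebras, the special linear algebra sl(n+1) has type A_n; here n = 1, so the Dynkin diagram is a chain of 1 nodes with single edges (A_1). Hence the type is A_1.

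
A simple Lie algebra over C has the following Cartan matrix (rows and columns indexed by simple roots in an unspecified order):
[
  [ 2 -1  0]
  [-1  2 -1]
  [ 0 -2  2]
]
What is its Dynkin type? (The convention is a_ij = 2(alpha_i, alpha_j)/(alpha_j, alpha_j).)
C3

The matrix has rank 3 with 2's on the diagonal. Reading the off-diagonal entries as Dynkin edges (a single edge where a_ij = a_ji = -1; a double or triple edge where a_ij * a_ji = 2 or 3), the diagram is a chain of 3 nodes with a double edge at one end; the terminal node there is the unique long simple root (C_3). One simple-root ordering that puts it in standard form is (alpha_1, alpha_2, alpha_3). So the algebra is type C_3, i.e. sp(6).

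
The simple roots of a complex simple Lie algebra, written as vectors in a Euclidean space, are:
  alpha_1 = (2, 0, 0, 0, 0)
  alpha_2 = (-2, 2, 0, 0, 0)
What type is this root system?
Compute the Cartan integers a_ij = 2(alpha_i, alpha_j)/(alpha_j, alpha_j); the resulting 2x2 Cartan matrix is
[[2, -1], [-2, 2]].
The roots have two lengths (squared-length ratio 2:1); the short ones are alpha_{1}. The associated Dynkin diagram is a chain of 2 nodes with a double edge at one end; the terminal node there is the unique short simple root (B_2), so the type is B_2 (the algebra so(5)).

B2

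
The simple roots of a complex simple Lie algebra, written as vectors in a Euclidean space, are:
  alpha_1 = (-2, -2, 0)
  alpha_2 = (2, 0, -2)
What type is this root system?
Compute the Cartan integers a_ij = 2(alpha_i, alpha_j)/(alpha_j, alpha_j); the resulting 2x2 Cartan matrix is
[[2, -1], [-1, 2]].
All simple roots have the same length, so the diagram is simply laced. The associated Dynkin diagram is a chain of 2 nodes with single edges (A_2), so the type is A_2 (the algebra sl(3)).

A_2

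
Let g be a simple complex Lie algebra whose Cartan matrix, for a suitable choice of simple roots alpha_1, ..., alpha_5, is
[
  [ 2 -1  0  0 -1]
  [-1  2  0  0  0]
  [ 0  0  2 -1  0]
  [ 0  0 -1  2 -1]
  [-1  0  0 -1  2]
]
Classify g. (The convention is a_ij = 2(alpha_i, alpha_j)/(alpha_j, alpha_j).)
A_5

The matrix has rank 5 with 2's on the diagonal. Reading the off-diagonal entries as Dynkin edges (a single edge where a_ij = a_ji = -1; a double or triple edge where a_ij * a_ji = 2 or 3), the diagram is a chain of 5 nodes with single edges (A_5). One simple-root ordering that puts it in standard form is (alpha_3, alpha_4, alpha_5, alpha_1, alpha_2). So the algebra is type A_5, i.e. sl(6).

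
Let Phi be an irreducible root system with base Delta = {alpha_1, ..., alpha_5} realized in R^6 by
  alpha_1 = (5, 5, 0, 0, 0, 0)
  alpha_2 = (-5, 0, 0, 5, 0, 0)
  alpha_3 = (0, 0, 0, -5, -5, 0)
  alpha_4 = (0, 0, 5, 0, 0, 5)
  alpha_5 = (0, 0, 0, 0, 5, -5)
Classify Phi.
type A_5

Compute the Cartan integers a_ij = 2(alpha_i, alpha_j)/(alpha_j, alpha_j); the resulting 5x5 Cartan matrix is
[[2, -1, 0, 0, 0], [-1, 2, -1, 0, 0], [0, -1, 2, 0, -1], [0, 0, 0, 2, -1], [0, 0, -1, -1, 2]].
All simple roots have the same length, so the diagram is simply laced. The associated Dynkin diagram is a chain of 5 nodes with single edges (A_5), so the type is A_5 (the algebra sl(6)).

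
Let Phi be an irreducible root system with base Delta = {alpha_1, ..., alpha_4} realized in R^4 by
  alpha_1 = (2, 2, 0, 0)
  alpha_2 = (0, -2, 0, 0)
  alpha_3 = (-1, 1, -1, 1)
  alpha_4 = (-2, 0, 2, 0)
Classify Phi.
F_4

Compute the Cartan integers a_ij = 2(alpha_i, alpha_j)/(alpha_j, alpha_j); the resulting 4x4 Cartan matrix is
[[2, -2, 0, -1], [-1, 2, -1, 0], [0, -1, 2, 0], [-1, 0, 0, 2]].
The roots have two lengths (squared-length ratio 2:1); the short ones are alpha_{2,3}. The associated Dynkin diagram is a chain of 4 nodes with a double edge between the middle two (F_4), so the type is F_4.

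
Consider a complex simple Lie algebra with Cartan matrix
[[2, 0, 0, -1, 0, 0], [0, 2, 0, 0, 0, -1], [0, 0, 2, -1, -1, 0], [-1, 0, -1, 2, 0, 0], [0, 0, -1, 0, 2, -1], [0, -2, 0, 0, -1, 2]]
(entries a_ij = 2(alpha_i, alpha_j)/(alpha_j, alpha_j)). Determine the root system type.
B_6 (so(13))

The matrix has rank 6 with 2's on the diagonal. Reading the off-diagonal entries as Dynkin edges (a single edge where a_ij = a_ji = -1; a double or triple edge where a_ij * a_ji = 2 or 3), the diagram is a chain of 6 nodes with a double edge at one end; the terminal node there is the unique short simple root (B_6). One simple-root ordering that puts it in standard form is (alpha_1, alpha_4, alpha_3, alpha_5, alpha_6, alpha_2). So the algebra is type B_6, i.e. so(13).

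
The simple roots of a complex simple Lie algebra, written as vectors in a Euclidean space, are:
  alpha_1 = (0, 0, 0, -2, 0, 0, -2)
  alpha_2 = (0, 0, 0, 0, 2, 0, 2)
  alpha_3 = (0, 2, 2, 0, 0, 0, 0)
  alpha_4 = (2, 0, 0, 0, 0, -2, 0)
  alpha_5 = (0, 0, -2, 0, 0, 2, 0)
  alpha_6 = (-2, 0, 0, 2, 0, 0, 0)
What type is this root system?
Compute the Cartan integers a_ij = 2(alpha_i, alpha_j)/(alpha_j, alpha_j); the resulting 6x6 Cartan matrix is
[[2, -1, 0, 0, 0, -1], [-1, 2, 0, 0, 0, 0], [0, 0, 2, 0, -1, 0], [0, 0, 0, 2, -1, -1], [0, 0, -1, -1, 2, 0], [-1, 0, 0, -1, 0, 2]].
All simple roots have the same length, so the diagram is simply laced. The associated Dynkin diagram is a chain of 6 nodes with single edges (A_6), so the type is A_6 (the algebra sl(7)).

A_6 (sl(7))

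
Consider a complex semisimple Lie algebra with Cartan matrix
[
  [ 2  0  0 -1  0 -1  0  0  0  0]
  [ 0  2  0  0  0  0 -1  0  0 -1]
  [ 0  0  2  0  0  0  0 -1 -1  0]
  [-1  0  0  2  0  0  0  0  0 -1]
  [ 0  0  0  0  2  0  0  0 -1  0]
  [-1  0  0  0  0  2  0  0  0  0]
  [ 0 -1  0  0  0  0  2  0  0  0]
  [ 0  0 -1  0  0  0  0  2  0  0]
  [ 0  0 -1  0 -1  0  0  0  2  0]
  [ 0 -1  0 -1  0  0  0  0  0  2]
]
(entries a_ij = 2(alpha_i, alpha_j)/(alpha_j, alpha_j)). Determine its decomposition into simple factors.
The diagram associated to this matrix has two connected components: the simple roots {alpha_3, alpha_5, alpha_8, alpha_9} form a chain of 4 nodes with single edges (A_4), and {alpha_1, alpha_2, alpha_4, alpha_6, alpha_7, alpha_10} form a chain of 6 nodes with single edges (A_6). A semisimple Lie algebra decomposes uniquely as the direct sum of simple ideals, one per connected component of its Dynkin diagram, so g ≅ A_4 ⊕ A_6 (dimension 24 + 48 = 72).

type A_4 + type A_6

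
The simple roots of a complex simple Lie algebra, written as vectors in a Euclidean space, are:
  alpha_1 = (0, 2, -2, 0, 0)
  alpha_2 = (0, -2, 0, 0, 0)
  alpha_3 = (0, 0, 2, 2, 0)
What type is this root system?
Compute the Cartan integers a_ij = 2(alpha_i, alpha_j)/(alpha_j, alpha_j); the resulting 3x3 Cartan matrix is
[[2, -2, -1], [-1, 2, 0], [-1, 0, 2]].
The roots have two lengths (squared-length ratio 2:1); the short ones are alpha_{2}. The associated Dynkin diagram is a chain of 3 nodes with a double edge at one end; the terminal node there is the unique short simple root (B_3), so the type is B_3 (the algebra so(7)).

B_3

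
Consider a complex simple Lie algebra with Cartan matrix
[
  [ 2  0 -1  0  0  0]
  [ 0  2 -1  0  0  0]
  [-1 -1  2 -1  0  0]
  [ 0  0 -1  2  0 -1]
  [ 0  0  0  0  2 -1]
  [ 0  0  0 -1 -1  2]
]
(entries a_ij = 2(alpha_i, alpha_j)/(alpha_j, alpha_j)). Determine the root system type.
D6

The matrix has rank 6 with 2's on the diagonal. Reading the off-diagonal entries as Dynkin edges (a single edge where a_ij = a_ji = -1; a double or triple edge where a_ij * a_ji = 2 or 3), the diagram is a chain of 4 nodes with a fork of two nodes at one end (D_6). One simple-root ordering that puts it in standard form is (alpha_5, alpha_6, alpha_4, alpha_3, alpha_1, alpha_2). So the algebra is type D_6, i.e. so(12).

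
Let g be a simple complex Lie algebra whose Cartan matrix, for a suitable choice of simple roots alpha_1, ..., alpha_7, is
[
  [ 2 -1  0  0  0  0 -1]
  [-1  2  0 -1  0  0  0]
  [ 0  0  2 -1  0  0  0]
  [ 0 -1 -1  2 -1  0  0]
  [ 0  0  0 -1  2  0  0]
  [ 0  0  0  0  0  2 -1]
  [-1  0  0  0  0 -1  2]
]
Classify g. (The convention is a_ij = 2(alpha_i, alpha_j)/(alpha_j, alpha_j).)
The matrix has rank 7 with 2's on the diagonal. Reading the off-diagonal entries as Dynkin edges (a single edge where a_ij = a_ji = -1; a double or triple edge where a_ij * a_ji = 2 or 3), the diagram is a chain of 5 nodes with a fork of two nodes at one end (D_7). One simple-root ordering that puts it in standard form is (alpha_6, alpha_7, alpha_1, alpha_2, alpha_4, alpha_3, alpha_5). So the algebra is type D_7, i.e. so(14).

D7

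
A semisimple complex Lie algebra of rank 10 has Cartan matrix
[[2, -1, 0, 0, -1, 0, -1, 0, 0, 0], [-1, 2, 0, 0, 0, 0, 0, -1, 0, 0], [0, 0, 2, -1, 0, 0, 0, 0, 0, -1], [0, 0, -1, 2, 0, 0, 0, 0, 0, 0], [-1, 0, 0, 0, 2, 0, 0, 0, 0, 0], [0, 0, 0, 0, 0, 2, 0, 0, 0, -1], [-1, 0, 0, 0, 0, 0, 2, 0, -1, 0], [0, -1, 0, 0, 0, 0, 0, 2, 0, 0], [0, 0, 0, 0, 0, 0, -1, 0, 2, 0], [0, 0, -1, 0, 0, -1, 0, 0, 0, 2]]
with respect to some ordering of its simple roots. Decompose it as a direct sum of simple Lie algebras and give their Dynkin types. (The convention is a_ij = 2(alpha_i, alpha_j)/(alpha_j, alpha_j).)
A_4 + E_6

The diagram associated to this matrix has two connected components: the simple roots {alpha_3, alpha_4, alpha_6, alpha_10} form a chain of 4 nodes with single edges (A_4), and {alpha_1, alpha_2, alpha_5, alpha_7, alpha_8, alpha_9} form a chain of 5 nodes with one extra node attached to the third node from one end (E_6). A semisimple Lie algebra decomposes uniquely as the direct sum of simple ideals, one per connected component of its Dynkin diagram, so g ≅ A_4 ⊕ E_6 (dimension 24 + 78 = 102).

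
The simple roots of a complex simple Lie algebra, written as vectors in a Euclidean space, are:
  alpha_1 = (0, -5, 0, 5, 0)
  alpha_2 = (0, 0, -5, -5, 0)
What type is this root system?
type A_2

Compute the Cartan integers a_ij = 2(alpha_i, alpha_j)/(alpha_j, alpha_j); the resulting 2x2 Cartan matrix is
[[2, -1], [-1, 2]].
All simple roots have the same length, so the diagram is simply laced. The associated Dynkin diagram is a chain of 2 nodes with single edges (A_2), so the type is A_2 (the algebra sl(3)).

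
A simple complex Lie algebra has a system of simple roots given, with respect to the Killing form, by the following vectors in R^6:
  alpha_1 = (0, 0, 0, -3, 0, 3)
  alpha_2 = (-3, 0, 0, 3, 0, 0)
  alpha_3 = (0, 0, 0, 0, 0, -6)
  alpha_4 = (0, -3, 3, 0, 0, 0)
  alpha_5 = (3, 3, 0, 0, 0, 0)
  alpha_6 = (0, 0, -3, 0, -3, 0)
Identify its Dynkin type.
C6

Compute the Cartan integers a_ij = 2(alpha_i, alpha_j)/(alpha_j, alpha_j); the resulting 6x6 Cartan matrix is
[[2, -1, -1, 0, 0, 0], [-1, 2, 0, 0, -1, 0], [-2, 0, 2, 0, 0, 0], [0, 0, 0, 2, -1, -1], [0, -1, 0, -1, 2, 0], [0, 0, 0, -1, 0, 2]].
The roots have two lengths (squared-length ratio 2:1); the short ones are alpha_{1,2,4,5,6}. The associated Dynkin diagram is a chain of 6 nodes with a double edge at one end; the terminal node there is the unique long simple root (C_6), so the type is C_6 (the algebra sp(12)).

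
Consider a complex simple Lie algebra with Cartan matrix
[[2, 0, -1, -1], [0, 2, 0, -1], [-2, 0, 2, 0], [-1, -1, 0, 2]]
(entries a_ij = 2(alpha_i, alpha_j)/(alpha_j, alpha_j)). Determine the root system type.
type C_4

The matrix has rank 4 with 2's on the diagonal. Reading the off-diagonal entries as Dynkin edges (a single edge where a_ij = a_ji = -1; a double or triple edge where a_ij * a_ji = 2 or 3), the diagram is a chain of 4 nodes with a double edge at one end; the terminal node there is the unique long simple root (C_4). One simple-root ordering that puts it in standard form is (alpha_2, alpha_4, alpha_1, alpha_3). So the algebra is type C_4, i.e. sp(8).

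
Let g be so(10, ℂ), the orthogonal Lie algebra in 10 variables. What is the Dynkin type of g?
This is so(10) with 10 even, which has dimension 10(10-1)/2 = 45 and rank 10/2 = 5. In the classification of classical Lie algebras, the orthogonal algebra so(2n) in an even number of variables has type D_n; here n = 5, so the Dynkin diagram is a chain of 3 nodes with a fork of two nodes at one end (D_5). Hence the type is D_5.

type D_5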